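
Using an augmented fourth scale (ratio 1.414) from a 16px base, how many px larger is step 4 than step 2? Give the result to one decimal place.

32.0px

Step 2: 16.0 × 1.414² = 31.990px
Step 4: 16.0 × 1.414⁴ = 63.961px
Difference: 63.961 − 31.990 = 31.971px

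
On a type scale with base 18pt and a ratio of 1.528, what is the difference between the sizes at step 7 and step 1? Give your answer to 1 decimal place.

Step 1: 18.0 × 1.528 = 27.504pt
Step 7: 18.0 × 1.528⁷ = 350.055pt
Difference: 350.055 − 27.504 = 322.551pt

322.6pt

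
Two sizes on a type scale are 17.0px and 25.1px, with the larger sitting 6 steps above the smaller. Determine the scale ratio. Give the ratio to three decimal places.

1.067

The ratio satisfies 17.0 × r⁶ = 25.1, so r = (25.1 / 17.0)^(1/6).
r = 1.4765^(1/6) ≈ 1.0671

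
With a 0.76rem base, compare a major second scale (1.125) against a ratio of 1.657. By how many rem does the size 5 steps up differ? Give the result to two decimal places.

8.12rem

Major second: 0.76 × 1.125⁵ = 1.3695rem
At 1.657: 0.76 × 1.657⁵ = 9.4935rem
Difference: 9.4935 − 1.3695 = 8.1240rem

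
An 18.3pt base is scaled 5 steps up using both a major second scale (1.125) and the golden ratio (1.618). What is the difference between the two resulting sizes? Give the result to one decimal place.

170.0pt

Major second: 18.3 × 1.125⁵ = 32.977pt
Golden ratio: 18.3 × 1.618⁵ = 202.929pt
Difference: 202.929 − 32.977 = 169.952pt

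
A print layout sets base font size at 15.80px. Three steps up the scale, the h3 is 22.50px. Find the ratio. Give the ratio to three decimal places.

1.125

The ratio satisfies 15.80 × r³ = 22.50, so r = (22.50 / 15.80)^(1/3).
r = 1.4241^(1/3) ≈ 1.1251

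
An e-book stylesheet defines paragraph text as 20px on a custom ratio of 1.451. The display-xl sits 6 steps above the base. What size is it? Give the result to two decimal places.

186.65px

20.0 × 1.451⁶ = 20.0 × 9.33264 ≈ 186.65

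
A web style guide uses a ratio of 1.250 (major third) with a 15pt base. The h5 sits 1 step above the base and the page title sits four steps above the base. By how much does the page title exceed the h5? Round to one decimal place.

Step 1: 15.0 × 1.250 = 18.750pt
Step 4: 15.0 × 1.250⁴ = 36.621pt
Difference: 36.621 − 18.750 = 17.871pt

17.9pt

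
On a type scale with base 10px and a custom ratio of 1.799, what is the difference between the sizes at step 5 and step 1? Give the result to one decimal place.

170.4px

Step 1: 10.0 × 1.799 = 17.990px
Step 5: 10.0 × 1.799⁵ = 188.433px
Difference: 188.433 − 17.990 = 170.443px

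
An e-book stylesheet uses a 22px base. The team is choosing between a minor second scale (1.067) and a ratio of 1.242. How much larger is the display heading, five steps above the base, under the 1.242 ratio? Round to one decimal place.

34.6px

Minor second: 22.0 × 1.067⁵ = 30.426px
At 1.242: 22.0 × 1.242⁵ = 65.018px
Difference: 65.018 − 30.426 = 34.592px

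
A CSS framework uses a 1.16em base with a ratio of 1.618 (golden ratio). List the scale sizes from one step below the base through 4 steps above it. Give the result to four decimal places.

0.7169em, 1.1600em, 1.8769em, 3.0368em, 4.9135em, 7.9501em

Step -1: 1.16 ÷ 1.618 = 0.7169
Step 0: 1.16em
Step 1: 1.16 × 1.618 = 1.8769
Step 2: 1.16 × 1.618² = 3.0368
Step 3: 1.16 × 1.618³ = 4.9135
Step 4: 1.16 × 1.618⁴ = 7.9501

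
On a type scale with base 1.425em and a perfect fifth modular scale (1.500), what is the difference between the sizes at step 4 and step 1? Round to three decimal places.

5.077em

Step 1: 1.425 × 1.500 = 2.13750em
Step 4: 1.425 × 1.500⁴ = 7.21406em
Difference: 7.21406 − 2.13750 = 5.07656em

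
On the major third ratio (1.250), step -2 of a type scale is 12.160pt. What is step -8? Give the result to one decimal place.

3.2pt

The gap is -8 − (-2) = -6 steps, so the factor is 1.250^-6.
12.160 ÷ 1.250⁶ = 12.160 ÷ 3.81470 ≈ 3.188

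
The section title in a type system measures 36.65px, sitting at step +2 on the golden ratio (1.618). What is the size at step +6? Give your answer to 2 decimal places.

251.18px

The gap is 6 − (2) = 4 steps, so the factor is 1.618^4.
36.65 × 1.618⁴ = 36.65 × 6.85353 ≈ 251.182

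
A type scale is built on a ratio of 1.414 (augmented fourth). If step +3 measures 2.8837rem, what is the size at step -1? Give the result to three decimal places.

0.721rem

Moving from step +3 to step -1 is 4 steps down, so divide by r⁴.
2.8837 ÷ 1.414⁴ = 2.8837 ÷ 3.99758 ≈ 0.721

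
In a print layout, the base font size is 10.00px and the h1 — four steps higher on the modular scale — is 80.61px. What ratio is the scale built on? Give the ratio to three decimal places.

1.685

The ratio satisfies 10.00 × r⁴ = 80.61, so r = (80.61 / 10.00)^(1/4).
r = 8.0610^(1/4) ≈ 1.6850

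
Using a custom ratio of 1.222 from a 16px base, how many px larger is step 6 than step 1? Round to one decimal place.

33.7px

Step 1: 16.0 × 1.222 = 19.552px
Step 6: 16.0 × 1.222⁶ = 53.278px
Difference: 53.278 − 19.552 = 33.726px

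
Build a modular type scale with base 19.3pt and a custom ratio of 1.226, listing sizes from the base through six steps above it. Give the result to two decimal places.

19.30pt, 23.66pt, 29.01pt, 35.57pt, 43.60pt, 53.46pt, 65.54pt

Step 0: 19.3pt
Step 1: 19.3 × 1.226 = 23.66
Step 2: 19.3 × 1.226² = 29.01
Step 3: 19.3 × 1.226³ = 35.57
Step 4: 19.3 × 1.226⁴ = 43.60
Step 5: 19.3 × 1.226⁵ = 53.46
Step 6: 19.3 × 1.226⁶ = 65.54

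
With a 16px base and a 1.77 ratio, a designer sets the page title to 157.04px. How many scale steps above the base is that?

4

1.77ⁿ = 157.04 / 16 = 9.8150
n = ln(9.8150) / ln(1.77) = 2.2839 / 0.5710 ≈ 4.00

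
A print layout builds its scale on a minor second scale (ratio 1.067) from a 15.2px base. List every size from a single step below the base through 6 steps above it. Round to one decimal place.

Step -1: 15.2 ÷ 1.067 = 14.2
Step 0: 15.2px
Step 1: 15.2 × 1.067 = 16.2
Step 2: 15.2 × 1.067² = 17.3
Step 3: 15.2 × 1.067³ = 18.5
Step 4: 15.2 × 1.067⁴ = 19.7
Step 5: 15.2 × 1.067⁵ = 21.0
Step 6: 15.2 × 1.067⁶ = 22.4

14.2px, 15.2px, 16.2px, 17.3px, 18.5px, 19.7px, 21.0px, 22.4px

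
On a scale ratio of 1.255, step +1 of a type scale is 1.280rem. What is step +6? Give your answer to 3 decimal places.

1.280 × 1.255⁵ = 1.280 × 3.11328 ≈ 3.985

3.985rem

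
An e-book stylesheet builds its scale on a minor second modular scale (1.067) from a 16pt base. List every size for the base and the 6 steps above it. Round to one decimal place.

16.0pt, 17.1pt, 18.2pt, 19.4pt, 20.7pt, 22.1pt, 23.6pt

Step 0: 16pt
Step 1: 16.0 × 1.067 = 17.1
Step 2: 16.0 × 1.067² = 18.2
Step 3: 16.0 × 1.067³ = 19.4
Step 4: 16.0 × 1.067⁴ = 20.7
Step 5: 16.0 × 1.067⁵ = 22.1
Step 6: 16.0 × 1.067⁶ = 23.6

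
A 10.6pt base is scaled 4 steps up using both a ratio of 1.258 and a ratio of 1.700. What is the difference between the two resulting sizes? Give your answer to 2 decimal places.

At 1.258: 10.6 × 1.258⁴ = 26.5478pt
At 1.700: 10.6 × 1.700⁴ = 88.5323pt
Difference: 88.5323 − 26.5478 = 61.9845pt

61.98pt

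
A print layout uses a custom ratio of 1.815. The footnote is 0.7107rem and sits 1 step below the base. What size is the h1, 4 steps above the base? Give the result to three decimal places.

13.998rem

0.7107 × 1.815⁵ = 0.7107 × 19.69623 ≈ 13.998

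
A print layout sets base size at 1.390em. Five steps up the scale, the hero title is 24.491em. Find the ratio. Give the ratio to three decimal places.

1.775

r⁵ = 24.491 / 1.390, so r = (24.491/1.390)^(1/5).
r = 17.6194^(1/5) ≈ 1.7750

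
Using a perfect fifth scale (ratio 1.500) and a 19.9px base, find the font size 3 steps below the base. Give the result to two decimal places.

5.90px

19.9 ÷ 1.500³ = 19.9 ÷ 3.37500 ≈ 5.90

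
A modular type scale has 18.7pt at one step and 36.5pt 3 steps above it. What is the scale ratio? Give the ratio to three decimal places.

r³ = 36.5 / 18.7, so r = (36.5/18.7)^(1/3).
r = 1.9519^(1/3) ≈ 1.2497

1.250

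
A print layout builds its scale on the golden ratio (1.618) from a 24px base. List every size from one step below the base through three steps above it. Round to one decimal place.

14.8px, 24.0px, 38.8px, 62.8px, 101.7px

Step -1: 24.0 ÷ 1.618 = 14.8
Step 0: 24px
Step 1: 24.0 × 1.618 = 38.8
Step 2: 24.0 × 1.618² = 62.8
Step 3: 24.0 × 1.618³ = 101.7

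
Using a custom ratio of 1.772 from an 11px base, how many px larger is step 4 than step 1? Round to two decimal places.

88.96px

Step 1: 11.0 × 1.772 = 19.4920px
Step 4: 11.0 × 1.772⁴ = 108.4545px
Difference: 108.4545 − 19.4920 = 88.9625px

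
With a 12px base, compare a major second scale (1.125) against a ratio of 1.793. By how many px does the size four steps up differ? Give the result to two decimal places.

Major second: 12.0 × 1.125⁴ = 19.2217px
At 1.793: 12.0 × 1.793⁴ = 124.0230px
Difference: 124.0230 − 19.2217 = 104.8013px

104.80px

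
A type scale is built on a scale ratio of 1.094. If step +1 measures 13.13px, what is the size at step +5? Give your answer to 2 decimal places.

18.81px

13.13 × 1.094⁴ = 13.13 × 1.43242 ≈ 18.808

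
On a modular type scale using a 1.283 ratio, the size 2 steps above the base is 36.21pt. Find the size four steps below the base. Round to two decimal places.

36.21 ÷ 1.283⁶ = 36.21 ÷ 4.46026 ≈ 8.118

8.12pt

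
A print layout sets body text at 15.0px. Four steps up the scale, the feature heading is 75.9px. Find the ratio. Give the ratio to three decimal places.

r⁴ = 75.9 / 15.0, so r = (75.9/15.0)^(1/4).
r = 5.0600^(1/4) ≈ 1.4998

1.500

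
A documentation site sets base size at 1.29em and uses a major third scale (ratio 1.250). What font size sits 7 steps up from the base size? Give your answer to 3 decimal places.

6.151em

Each step on a modular scale multiplies by the ratio, so the size n steps from the base is base × ratioⁿ.
1.29 × 1.250⁷ = 1.29 × 4.76837 ≈ 6.151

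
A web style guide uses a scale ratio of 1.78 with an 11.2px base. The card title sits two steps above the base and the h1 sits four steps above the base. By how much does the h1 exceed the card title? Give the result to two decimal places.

76.95px

Step 2: 11.2 × 1.78² = 35.4861px
Step 4: 11.2 × 1.78⁴ = 112.4341px
Difference: 112.4341 − 35.4861 = 76.9480px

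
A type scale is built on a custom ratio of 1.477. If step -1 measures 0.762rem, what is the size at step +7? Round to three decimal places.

17.258rem

0.762 × 1.477⁸ = 0.762 × 22.64874 ≈ 17.258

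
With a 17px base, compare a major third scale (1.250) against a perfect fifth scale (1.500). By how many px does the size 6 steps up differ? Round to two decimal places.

Major third: 17.0 × 1.250⁶ = 64.8499px
Perfect fifth: 17.0 × 1.500⁶ = 193.6406px
Difference: 193.6406 − 64.8499 = 128.7907px

128.79px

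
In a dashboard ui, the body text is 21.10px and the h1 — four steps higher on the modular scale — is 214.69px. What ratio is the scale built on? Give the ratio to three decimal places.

r⁴ = 214.69 / 21.10, so r = (214.69/21.10)^(1/4).
r = 10.1749^(1/4) ≈ 1.7860

1.786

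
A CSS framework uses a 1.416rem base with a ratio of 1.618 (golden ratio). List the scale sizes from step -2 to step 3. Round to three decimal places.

Step -2: 1.416 ÷ 1.618² = 0.541
Step -1: 1.416 ÷ 1.618 = 0.875
Step 0: 1.416rem
Step 1: 1.416 × 1.618 = 2.291
Step 2: 1.416 × 1.618² = 3.707
Step 3: 1.416 × 1.618³ = 5.998

0.541rem, 0.875rem, 1.416rem, 2.291rem, 3.707rem, 5.998rem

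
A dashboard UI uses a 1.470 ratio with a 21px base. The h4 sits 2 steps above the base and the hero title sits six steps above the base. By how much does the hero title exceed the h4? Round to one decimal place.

Step 2: 21.0 × 1.470² = 45.379px
Step 6: 21.0 × 1.470⁶ = 211.896px
Difference: 211.896 − 45.379 = 166.517px

166.5px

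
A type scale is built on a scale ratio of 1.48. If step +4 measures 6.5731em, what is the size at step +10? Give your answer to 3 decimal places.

6.5731 × 1.48⁶ = 6.5731 × 10.50922 ≈ 69.078

69.078em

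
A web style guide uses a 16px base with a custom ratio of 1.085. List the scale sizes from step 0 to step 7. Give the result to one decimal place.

16.0px, 17.4px, 18.8px, 20.4px, 22.2px, 24.1px, 26.1px, 28.3px

Step 0: 16px
Step 1: 16.0 × 1.085 = 17.4
Step 2: 16.0 × 1.085² = 18.8
Step 3: 16.0 × 1.085³ = 20.4
Step 4: 16.0 × 1.085⁴ = 22.2
Step 5: 16.0 × 1.085⁵ = 24.1
Step 6: 16.0 × 1.085⁶ = 26.1
Step 7: 16.0 × 1.085⁷ = 28.3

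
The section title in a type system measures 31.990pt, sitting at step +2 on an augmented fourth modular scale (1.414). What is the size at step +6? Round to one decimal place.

31.990 × 1.414⁴ = 31.990 × 3.99758 ≈ 127.883

127.9pt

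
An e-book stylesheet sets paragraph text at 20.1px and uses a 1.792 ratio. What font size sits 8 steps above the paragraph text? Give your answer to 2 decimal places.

2137.47px

20.1 × 1.792⁸ = 20.1 × 106.34181 ≈ 2137.47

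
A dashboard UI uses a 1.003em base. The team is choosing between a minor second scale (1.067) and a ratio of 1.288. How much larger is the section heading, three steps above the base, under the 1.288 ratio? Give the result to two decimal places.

Minor second: 1.003 × 1.067³ = 1.2184em
At 1.288: 1.003 × 1.288³ = 2.1431em
Difference: 2.1431 − 1.2184 = 0.9247em

0.92em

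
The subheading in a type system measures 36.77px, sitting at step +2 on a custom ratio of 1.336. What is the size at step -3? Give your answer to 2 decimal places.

36.77 ÷ 1.336⁵ = 36.77 ÷ 4.25630 ≈ 8.639

8.64px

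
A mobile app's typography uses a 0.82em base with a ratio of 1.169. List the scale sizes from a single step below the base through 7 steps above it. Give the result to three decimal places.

Step -1: 0.82 ÷ 1.169 = 0.701
Step 0: 0.82em
Step 1: 0.82 × 1.169 = 0.959
Step 2: 0.82 × 1.169² = 1.121
Step 3: 0.82 × 1.169³ = 1.310
Step 4: 0.82 × 1.169⁴ = 1.531
Step 5: 0.82 × 1.169⁵ = 1.790
Step 6: 0.82 × 1.169⁶ = 2.093
Step 7: 0.82 × 1.169⁷ = 2.446

0.701em, 0.820em, 0.959em, 1.121em, 1.310em, 1.531em, 1.790em, 2.093em, 2.446em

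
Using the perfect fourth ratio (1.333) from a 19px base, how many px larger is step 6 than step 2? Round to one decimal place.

72.8px

Step 2: 19.0 × 1.333² = 33.761px
Step 6: 19.0 × 1.333⁶ = 106.594px
Difference: 106.594 − 33.761 = 72.833px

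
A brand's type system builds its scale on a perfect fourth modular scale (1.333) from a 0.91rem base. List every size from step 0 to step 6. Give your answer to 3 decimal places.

Step 0: 0.91rem
Step 1: 0.91 × 1.333 = 1.213
Step 2: 0.91 × 1.333² = 1.617
Step 3: 0.91 × 1.333³ = 2.155
Step 4: 0.91 × 1.333⁴ = 2.873
Step 5: 0.91 × 1.333⁵ = 3.830
Step 6: 0.91 × 1.333⁶ = 5.105

0.910rem, 1.213rem, 1.617rem, 2.155rem, 2.873rem, 3.830rem, 5.105rem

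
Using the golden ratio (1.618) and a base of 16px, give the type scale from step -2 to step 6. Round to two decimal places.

6.11px, 9.89px, 16.00px, 25.89px, 41.89px, 67.77px, 109.66px, 177.42px, 287.07px

Step -2: 16.0 ÷ 1.618² = 6.11
Step -1: 16.0 ÷ 1.618 = 9.89
Step 0: 16px
Step 1: 16.0 × 1.618 = 25.89
Step 2: 16.0 × 1.618² = 41.89
Step 3: 16.0 × 1.618³ = 67.77
Step 4: 16.0 × 1.618⁴ = 109.66
Step 5: 16.0 × 1.618⁵ = 177.42
Step 6: 16.0 × 1.618⁶ = 287.07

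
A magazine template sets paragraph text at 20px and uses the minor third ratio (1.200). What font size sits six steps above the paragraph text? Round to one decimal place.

20.0 × 1.200⁶ = 20.0 × 2.98598 ≈ 59.72

59.7px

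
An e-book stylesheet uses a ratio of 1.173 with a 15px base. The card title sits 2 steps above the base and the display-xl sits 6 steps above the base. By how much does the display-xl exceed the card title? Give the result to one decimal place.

18.4px

Step 2: 15.0 × 1.173² = 20.639px
Step 6: 15.0 × 1.173⁶ = 39.073px
Difference: 39.073 − 20.639 = 18.434px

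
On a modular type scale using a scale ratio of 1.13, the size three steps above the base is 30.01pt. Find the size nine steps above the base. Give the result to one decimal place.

Moving from step +3 to step +9 is 6 steps up, so multiply by r⁶.
30.01 × 1.13⁶ = 30.01 × 2.08195 ≈ 62.479

62.5pt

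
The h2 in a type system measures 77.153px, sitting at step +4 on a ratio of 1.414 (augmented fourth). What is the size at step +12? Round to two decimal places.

77.153 × 1.414⁸ = 77.153 × 15.98068 ≈ 1232.957

1232.96px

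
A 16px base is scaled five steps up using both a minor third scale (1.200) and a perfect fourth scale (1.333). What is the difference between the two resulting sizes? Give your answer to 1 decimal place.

27.5px

Minor third: 16.0 × 1.200⁵ = 39.813px
Perfect fourth: 16.0 × 1.333⁵ = 67.340px
Difference: 67.340 − 39.813 = 27.527px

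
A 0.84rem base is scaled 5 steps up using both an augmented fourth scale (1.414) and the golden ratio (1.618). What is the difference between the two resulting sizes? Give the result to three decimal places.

4.567rem

Augmented fourth: 0.84 × 1.414⁵ = 4.74817rem
Golden ratio: 0.84 × 1.618⁵ = 9.31476rem
Difference: 9.31476 − 4.74817 = 4.56659rem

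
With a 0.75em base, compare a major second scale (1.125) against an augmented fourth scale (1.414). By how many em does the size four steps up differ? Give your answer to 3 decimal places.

1.797em

Major second: 0.75 × 1.125⁴ = 1.20135em
Augmented fourth: 0.75 × 1.414⁴ = 2.99819em
Difference: 2.99819 − 1.20135 = 1.79684em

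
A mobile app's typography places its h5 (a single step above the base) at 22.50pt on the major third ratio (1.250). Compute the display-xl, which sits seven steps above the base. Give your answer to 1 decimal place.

85.8pt

22.50 × 1.250⁶ = 22.50 × 3.81470 ≈ 85.831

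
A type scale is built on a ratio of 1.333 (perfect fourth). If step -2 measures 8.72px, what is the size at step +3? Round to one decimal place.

36.7px

8.72 × 1.333⁵ = 8.72 × 4.20873 ≈ 36.700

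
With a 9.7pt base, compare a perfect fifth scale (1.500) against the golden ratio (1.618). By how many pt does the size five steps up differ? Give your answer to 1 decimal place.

Perfect fifth: 9.7 × 1.500⁵ = 73.659pt
Golden ratio: 9.7 × 1.618⁵ = 107.563pt
Difference: 107.563 − 73.659 = 33.904pt

33.9pt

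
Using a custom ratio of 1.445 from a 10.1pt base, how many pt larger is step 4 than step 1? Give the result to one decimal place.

29.4pt

Step 1: 10.1 × 1.445 = 14.595pt
Step 4: 10.1 × 1.445⁴ = 44.034pt
Difference: 44.034 − 14.595 = 29.439pt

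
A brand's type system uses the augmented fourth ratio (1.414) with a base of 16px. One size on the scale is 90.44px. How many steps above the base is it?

5

1.414ⁿ = 90.44 / 16 = 5.6525
n = ln(5.6525) / ln(1.414) = 1.7321 / 0.3464 ≈ 5.00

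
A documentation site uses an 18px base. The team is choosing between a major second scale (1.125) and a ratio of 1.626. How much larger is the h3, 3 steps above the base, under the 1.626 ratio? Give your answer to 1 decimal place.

51.8px

Major second: 18.0 × 1.125³ = 25.629px
At 1.626: 18.0 × 1.626³ = 77.381px
Difference: 77.381 − 25.629 = 51.752px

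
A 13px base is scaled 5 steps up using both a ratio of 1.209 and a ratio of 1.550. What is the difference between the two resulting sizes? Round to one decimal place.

At 1.209: 13.0 × 1.209⁵ = 33.580px
At 1.550: 13.0 × 1.550⁵ = 116.306px
Difference: 116.306 − 33.580 = 82.726px

82.7px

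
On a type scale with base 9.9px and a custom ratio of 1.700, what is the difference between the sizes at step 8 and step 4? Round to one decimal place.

607.9px

Step 4: 9.9 × 1.700⁴ = 82.686px
Step 8: 9.9 × 1.700⁸ = 690.600px
Difference: 690.600 − 82.686 = 607.914px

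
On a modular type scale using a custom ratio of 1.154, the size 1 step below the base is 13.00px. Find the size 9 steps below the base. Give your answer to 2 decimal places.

4.13px

Moving from step -1 to step -9 is 8 steps down, so divide by r⁸.
13.00 ÷ 1.154⁸ = 13.00 ÷ 3.14519 ≈ 4.133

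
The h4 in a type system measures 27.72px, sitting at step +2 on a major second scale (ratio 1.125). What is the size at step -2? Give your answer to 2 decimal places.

17.31px

The gap is -2 − (2) = -4 steps, so the factor is 1.125^-4.
27.72 ÷ 1.125⁴ = 27.72 ÷ 1.60181 ≈ 17.305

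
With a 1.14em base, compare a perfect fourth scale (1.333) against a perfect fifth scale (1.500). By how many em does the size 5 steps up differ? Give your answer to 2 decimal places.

Perfect fourth: 1.14 × 1.333⁵ = 4.7979em
Perfect fifth: 1.14 × 1.500⁵ = 8.6569em
Difference: 8.6569 − 4.7979 = 3.8590em

3.86em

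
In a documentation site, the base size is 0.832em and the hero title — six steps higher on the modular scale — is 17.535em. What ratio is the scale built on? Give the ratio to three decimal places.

1.662

The ratio satisfies 0.832 × r⁶ = 17.535, so r = (17.535 / 0.832)^(1/6).
r = 21.0757^(1/6) ≈ 1.6620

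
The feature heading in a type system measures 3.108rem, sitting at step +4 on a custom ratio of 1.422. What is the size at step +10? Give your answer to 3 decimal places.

Moving from step +4 to step +10 is 6 steps up, so multiply by r⁶.
3.108 × 1.422⁶ = 3.108 × 8.26794 ≈ 25.697

25.697rem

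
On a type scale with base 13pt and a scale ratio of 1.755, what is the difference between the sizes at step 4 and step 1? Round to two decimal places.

Step 1: 13.0 × 1.755 = 22.8150pt
Step 4: 13.0 × 1.755⁴ = 123.3252pt
Difference: 123.3252 − 22.8150 = 100.5102pt

100.51pt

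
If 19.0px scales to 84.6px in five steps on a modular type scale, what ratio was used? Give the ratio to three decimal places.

1.348

r⁵ = 84.6 / 19.0, so r = (84.6/19.0)^(1/5).
r = 4.4526^(1/5) ≈ 1.3481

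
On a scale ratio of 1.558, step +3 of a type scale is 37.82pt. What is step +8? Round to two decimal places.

37.82 × 1.558⁵ = 37.82 × 9.17989 ≈ 347.183

347.18pt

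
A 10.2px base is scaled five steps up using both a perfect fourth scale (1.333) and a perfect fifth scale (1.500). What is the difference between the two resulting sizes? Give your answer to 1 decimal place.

34.5px

Perfect fourth: 10.2 × 1.333⁵ = 42.929px
Perfect fifth: 10.2 × 1.500⁵ = 77.456px
Difference: 77.456 − 42.929 = 34.527px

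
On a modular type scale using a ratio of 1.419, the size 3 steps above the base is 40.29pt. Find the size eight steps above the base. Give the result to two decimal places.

Moving from step +3 to step +8 is 5 steps up, so multiply by r⁵.
40.29 × 1.419⁵ = 40.29 × 5.75323 ≈ 231.798

231.80pt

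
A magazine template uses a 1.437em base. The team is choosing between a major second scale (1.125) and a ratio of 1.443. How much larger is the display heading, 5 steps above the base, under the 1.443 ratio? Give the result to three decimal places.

Major second: 1.437 × 1.125⁵ = 2.58952em
At 1.443: 1.437 × 1.443⁵ = 8.99059em
Difference: 8.99059 − 2.58952 = 6.40107em

6.401em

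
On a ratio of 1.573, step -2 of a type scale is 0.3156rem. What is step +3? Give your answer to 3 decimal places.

Moving from step -2 to step +3 is 5 steps up, so multiply by r⁵.
0.3156 × 1.573⁵ = 0.3156 × 9.63038 ≈ 3.039

3.039rem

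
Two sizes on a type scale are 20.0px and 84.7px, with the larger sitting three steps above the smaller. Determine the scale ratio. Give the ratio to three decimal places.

1.618

r³ = 84.7 / 20.0, so r = (84.7/20.0)^(1/3).
r = 4.2350^(1/3) ≈ 1.6179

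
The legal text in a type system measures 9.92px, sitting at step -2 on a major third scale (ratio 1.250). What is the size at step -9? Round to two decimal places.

2.08px

9.92 ÷ 1.250⁷ = 9.92 ÷ 4.76837 ≈ 2.080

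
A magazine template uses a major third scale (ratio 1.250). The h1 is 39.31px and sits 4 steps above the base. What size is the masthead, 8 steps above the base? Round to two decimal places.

39.31 × 1.250⁴ = 39.31 × 2.44141 ≈ 95.972

95.97px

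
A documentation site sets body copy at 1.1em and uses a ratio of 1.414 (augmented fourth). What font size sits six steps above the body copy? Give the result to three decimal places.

8.792em

Every step multiplies by the scale ratio.
1.1 × 1.414⁶ = 1.1 × 7.99275 ≈ 8.792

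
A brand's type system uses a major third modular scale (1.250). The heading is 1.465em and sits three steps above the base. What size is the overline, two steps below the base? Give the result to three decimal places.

The gap is -2 − (3) = -5 steps, so the factor is 1.250^-5.
1.465 ÷ 1.250⁵ = 1.465 ÷ 3.05176 ≈ 0.480

0.480em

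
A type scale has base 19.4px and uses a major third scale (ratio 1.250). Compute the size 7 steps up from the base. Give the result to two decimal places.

92.51px

19.4 × 1.250⁷ = 19.4 × 4.76837 ≈ 92.51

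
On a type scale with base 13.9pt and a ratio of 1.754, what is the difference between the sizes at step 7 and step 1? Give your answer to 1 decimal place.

685.6pt

Step 1: 13.9 × 1.754 = 24.381pt
Step 7: 13.9 × 1.754⁷ = 709.940pt
Difference: 709.940 − 24.381 = 685.559pt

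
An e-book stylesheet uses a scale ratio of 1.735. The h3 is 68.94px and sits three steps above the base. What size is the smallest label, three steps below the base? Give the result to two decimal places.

2.53px

68.94 ÷ 1.735⁶ = 68.94 ÷ 27.27702 ≈ 2.527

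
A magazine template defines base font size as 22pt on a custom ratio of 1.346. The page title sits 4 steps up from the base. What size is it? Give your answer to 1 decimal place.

72.2pt

Every step multiplies by the scale ratio.
22.0 × 1.346⁴ = 22.0 × 3.28231 ≈ 72.21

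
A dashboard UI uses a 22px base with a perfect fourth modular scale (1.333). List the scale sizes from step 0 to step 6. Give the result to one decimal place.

22.0px, 29.3px, 39.1px, 52.1px, 69.5px, 92.6px, 123.4px

Step 0: 22px
Step 1: 22.0 × 1.333 = 29.3
Step 2: 22.0 × 1.333² = 39.1
Step 3: 22.0 × 1.333³ = 52.1
Step 4: 22.0 × 1.333⁴ = 69.5
Step 5: 22.0 × 1.333⁵ = 92.6
Step 6: 22.0 × 1.333⁶ = 123.4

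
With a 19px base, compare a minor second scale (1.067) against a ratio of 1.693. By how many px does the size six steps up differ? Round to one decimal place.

Minor second: 19.0 × 1.067⁶ = 28.038px
At 1.693: 19.0 × 1.693⁶ = 447.399px
Difference: 447.399 − 28.038 = 419.361px

419.4px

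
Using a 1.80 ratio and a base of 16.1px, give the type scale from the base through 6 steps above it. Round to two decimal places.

Step 0: 16.1px
Step 1: 16.1 × 1.80 = 28.98
Step 2: 16.1 × 1.80² = 52.16
Step 3: 16.1 × 1.80³ = 93.90
Step 4: 16.1 × 1.80⁴ = 169.01
Step 5: 16.1 × 1.80⁵ = 304.22
Step 6: 16.1 × 1.80⁶ = 547.60

16.10px, 28.98px, 52.16px, 93.90px, 169.01px, 304.22px, 547.60px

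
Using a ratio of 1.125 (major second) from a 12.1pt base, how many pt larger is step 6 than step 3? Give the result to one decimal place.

7.3pt

Step 3: 12.1 × 1.125³ = 17.228pt
Step 6: 12.1 × 1.125⁶ = 24.530pt
Difference: 24.530 − 17.228 = 7.302pt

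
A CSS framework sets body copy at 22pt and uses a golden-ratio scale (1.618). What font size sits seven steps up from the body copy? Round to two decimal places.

638.66pt

22.0 × 1.618⁷ = 22.0 × 29.03017 ≈ 638.66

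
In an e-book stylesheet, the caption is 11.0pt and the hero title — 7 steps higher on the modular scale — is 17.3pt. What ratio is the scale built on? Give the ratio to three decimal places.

1.067

The ratio satisfies 11.0 × r⁷ = 17.3, so r = (17.3 / 11.0)^(1/7).
r = 1.5727^(1/7) ≈ 1.0668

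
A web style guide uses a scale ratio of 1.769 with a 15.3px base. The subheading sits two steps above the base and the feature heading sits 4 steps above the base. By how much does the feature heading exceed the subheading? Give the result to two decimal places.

Step 2: 15.3 × 1.769² = 47.8792px
Step 4: 15.3 × 1.769⁴ = 149.8314px
Difference: 149.8314 − 47.8792 = 101.9522px

101.95px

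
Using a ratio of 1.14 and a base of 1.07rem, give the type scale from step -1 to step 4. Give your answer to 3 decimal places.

Step -1: 1.07 ÷ 1.14 = 0.939
Step 0: 1.07rem
Step 1: 1.07 × 1.14 = 1.220
Step 2: 1.07 × 1.14² = 1.391
Step 3: 1.07 × 1.14³ = 1.585
Step 4: 1.07 × 1.14⁴ = 1.807

0.939rem, 1.070rem, 1.220rem, 1.391rem, 1.585rem, 1.807rem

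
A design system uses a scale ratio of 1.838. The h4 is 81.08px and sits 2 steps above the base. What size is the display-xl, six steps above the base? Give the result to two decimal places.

925.33px

81.08 × 1.838⁴ = 81.08 × 11.41253 ≈ 925.328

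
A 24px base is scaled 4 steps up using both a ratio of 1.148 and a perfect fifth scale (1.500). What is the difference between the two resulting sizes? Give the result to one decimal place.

79.8px

At 1.148: 24.0 × 1.148⁴ = 41.685px
Perfect fifth: 24.0 × 1.500⁴ = 121.500px
Difference: 121.500 − 41.685 = 79.815px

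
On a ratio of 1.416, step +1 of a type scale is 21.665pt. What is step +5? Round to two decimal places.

87.10pt

21.665 × 1.416⁴ = 21.665 × 4.02025 ≈ 87.099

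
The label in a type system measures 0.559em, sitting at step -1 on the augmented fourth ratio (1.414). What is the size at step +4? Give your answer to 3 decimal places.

0.559 × 1.414⁵ = 0.559 × 5.65258 ≈ 3.160

3.160em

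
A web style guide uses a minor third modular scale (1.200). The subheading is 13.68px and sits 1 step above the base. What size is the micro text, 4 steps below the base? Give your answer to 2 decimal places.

13.68 ÷ 1.200⁵ = 13.68 ÷ 2.48832 ≈ 5.498

5.50px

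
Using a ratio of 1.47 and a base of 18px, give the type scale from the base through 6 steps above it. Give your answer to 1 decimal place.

Step 0: 18px
Step 1: 18.0 × 1.47 = 26.5
Step 2: 18.0 × 1.47² = 38.9
Step 3: 18.0 × 1.47³ = 57.2
Step 4: 18.0 × 1.47⁴ = 84.1
Step 5: 18.0 × 1.47⁵ = 123.6
Step 6: 18.0 × 1.47⁶ = 181.6

18.0px, 26.5px, 38.9px, 57.2px, 84.1px, 123.6px, 181.6px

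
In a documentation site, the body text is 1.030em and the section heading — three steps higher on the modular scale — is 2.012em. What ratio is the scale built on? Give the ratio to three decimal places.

r³ = 2.012 / 1.030, so r = (2.012/1.030)^(1/3).
r = 1.9534^(1/3) ≈ 1.2501

1.250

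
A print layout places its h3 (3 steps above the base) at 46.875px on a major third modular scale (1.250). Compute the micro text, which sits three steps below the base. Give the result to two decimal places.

Moving from step +3 to step -3 is 6 steps down, so divide by r⁶.
46.875 ÷ 1.250⁶ = 46.875 ÷ 3.81470 ≈ 12.288

12.29px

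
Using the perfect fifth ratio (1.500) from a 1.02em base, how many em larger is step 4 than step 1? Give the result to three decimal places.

3.634em

Step 1: 1.02 × 1.500 = 1.53000em
Step 4: 1.02 × 1.500⁴ = 5.16375em
Difference: 5.16375 − 1.53000 = 3.63375em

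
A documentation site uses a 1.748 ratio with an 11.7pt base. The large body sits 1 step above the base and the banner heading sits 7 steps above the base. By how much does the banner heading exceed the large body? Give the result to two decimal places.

Step 1: 11.7 × 1.748 = 20.4516pt
Step 7: 11.7 × 1.748⁷ = 583.4127pt
Difference: 583.4127 − 20.4516 = 562.9611pt

562.96pt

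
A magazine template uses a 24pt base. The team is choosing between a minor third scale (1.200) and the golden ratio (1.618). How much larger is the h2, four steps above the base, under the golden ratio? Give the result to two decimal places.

Minor third: 24.0 × 1.200⁴ = 49.7664pt
Golden ratio: 24.0 × 1.618⁴ = 164.4846pt
Difference: 164.4846 − 49.7664 = 114.7182pt

114.72pt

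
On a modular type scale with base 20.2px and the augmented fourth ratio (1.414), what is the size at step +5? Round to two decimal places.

Each step on a modular scale multiplies by the ratio, so the size n steps from the base is base × ratioⁿ.
20.2 × 1.414⁵ = 20.2 × 5.65258 ≈ 114.18

114.18px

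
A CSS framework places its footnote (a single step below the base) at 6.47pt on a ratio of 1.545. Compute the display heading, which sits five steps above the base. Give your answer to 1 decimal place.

88.0pt

6.47 × 1.545⁶ = 6.47 × 13.60100 ≈ 87.998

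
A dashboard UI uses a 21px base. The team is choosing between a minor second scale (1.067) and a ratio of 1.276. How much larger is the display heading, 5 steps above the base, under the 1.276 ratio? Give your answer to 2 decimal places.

41.99px

Minor second: 21.0 × 1.067⁵ = 29.0430px
At 1.276: 21.0 × 1.276⁵ = 71.0350px
Difference: 71.0350 − 29.0430 = 41.9920px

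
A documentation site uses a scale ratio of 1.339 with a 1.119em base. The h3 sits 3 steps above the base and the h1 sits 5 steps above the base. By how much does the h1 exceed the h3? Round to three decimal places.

Step 3: 1.119 × 1.339³ = 2.68641em
Step 5: 1.119 × 1.339⁵ = 4.81652em
Difference: 4.81652 − 2.68641 = 2.13011em

2.130em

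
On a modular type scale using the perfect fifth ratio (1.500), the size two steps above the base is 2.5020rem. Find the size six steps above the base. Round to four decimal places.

12.6664rem

Moving from step +2 to step +6 is 4 steps up, so multiply by r⁴.
2.5020 × 1.500⁴ = 2.5020 × 5.06250 ≈ 12.6664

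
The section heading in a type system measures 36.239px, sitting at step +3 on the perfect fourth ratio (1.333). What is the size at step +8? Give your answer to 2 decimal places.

36.239 × 1.333⁵ = 36.239 × 4.20873 ≈ 152.520

152.52px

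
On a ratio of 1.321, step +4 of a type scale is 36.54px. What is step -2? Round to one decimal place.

The gap is -2 − (4) = -6 steps, so the factor is 1.321^-6.
36.54 ÷ 1.321⁶ = 36.54 ÷ 5.31394 ≈ 6.876

6.9px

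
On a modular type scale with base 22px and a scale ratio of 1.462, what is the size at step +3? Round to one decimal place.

Every step multiplies by the scale ratio.
22.0 × 1.462³ = 22.0 × 3.12494 ≈ 68.75

68.7px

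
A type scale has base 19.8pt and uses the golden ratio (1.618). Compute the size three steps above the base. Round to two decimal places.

83.87pt

19.8 × 1.618³ = 19.8 × 4.23580 ≈ 83.87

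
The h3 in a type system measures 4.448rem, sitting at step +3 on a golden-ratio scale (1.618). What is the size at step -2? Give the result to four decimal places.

0.4011rem

4.448 ÷ 1.618⁵ = 4.448 ÷ 11.08901 ≈ 0.4011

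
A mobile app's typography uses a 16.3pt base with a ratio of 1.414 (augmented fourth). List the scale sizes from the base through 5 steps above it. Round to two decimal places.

Step 0: 16.3pt
Step 1: 16.3 × 1.414 = 23.05
Step 2: 16.3 × 1.414² = 32.59
Step 3: 16.3 × 1.414³ = 46.08
Step 4: 16.3 × 1.414⁴ = 65.16
Step 5: 16.3 × 1.414⁵ = 92.14

16.30pt, 23.05pt, 32.59pt, 46.08pt, 65.16pt, 92.14pt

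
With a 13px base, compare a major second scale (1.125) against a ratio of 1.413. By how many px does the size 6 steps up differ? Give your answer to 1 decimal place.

Major second: 13.0 × 1.125⁶ = 26.355px
At 1.413: 13.0 × 1.413⁶ = 103.466px
Difference: 103.466 − 26.355 = 77.111px

77.1px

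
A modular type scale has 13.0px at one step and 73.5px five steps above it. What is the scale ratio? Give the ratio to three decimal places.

The ratio satisfies 13.0 × r⁵ = 73.5, so r = (73.5 / 13.0)^(1/5).
r = 5.6538^(1/5) ≈ 1.4141

1.414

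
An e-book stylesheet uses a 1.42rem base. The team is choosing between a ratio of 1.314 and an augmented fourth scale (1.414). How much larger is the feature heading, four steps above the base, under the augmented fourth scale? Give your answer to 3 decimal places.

1.443rem

At 1.314: 1.42 × 1.314⁴ = 4.23321rem
Augmented fourth: 1.42 × 1.414⁴ = 5.67657rem
Difference: 5.67657 − 4.23321 = 1.44336rem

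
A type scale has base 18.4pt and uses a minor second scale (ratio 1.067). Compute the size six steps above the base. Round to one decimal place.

Every step multiplies by the scale ratio.
18.4 × 1.067⁶ = 18.4 × 1.47566 ≈ 27.15

27.2pt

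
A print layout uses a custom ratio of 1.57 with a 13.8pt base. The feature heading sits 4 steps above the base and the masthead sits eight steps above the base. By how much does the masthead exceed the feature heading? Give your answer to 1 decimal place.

Step 4: 13.8 × 1.57⁴ = 83.845pt
Step 8: 13.8 × 1.57⁸ = 509.420pt
Difference: 509.420 − 83.845 = 425.575pt

425.6pt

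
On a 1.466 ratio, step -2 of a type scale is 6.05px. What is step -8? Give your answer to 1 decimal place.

0.6px

6.05 ÷ 1.466⁶ = 6.05 ÷ 9.92668 ≈ 0.609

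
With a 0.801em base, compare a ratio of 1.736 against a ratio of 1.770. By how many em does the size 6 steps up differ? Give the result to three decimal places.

2.706em

At 1.736: 0.801 × 1.736⁶ = 21.92456em
At 1.770: 0.801 × 1.770⁶ = 24.63044em
Difference: 24.63044 − 21.92456 = 2.70588em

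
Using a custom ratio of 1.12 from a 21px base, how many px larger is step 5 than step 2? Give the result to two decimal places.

Step 2: 21.0 × 1.12² = 26.3424px
Step 5: 21.0 × 1.12⁵ = 37.0092px
Difference: 37.0092 − 26.3424 = 10.6668px

10.67px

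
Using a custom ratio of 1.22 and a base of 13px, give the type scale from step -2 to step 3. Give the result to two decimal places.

Step -2: 13.0 ÷ 1.22² = 8.73
Step -1: 13.0 ÷ 1.22 = 10.66
Step 0: 13px
Step 1: 13.0 × 1.22 = 15.86
Step 2: 13.0 × 1.22² = 19.35
Step 3: 13.0 × 1.22³ = 23.61

8.73px, 10.66px, 13.00px, 15.86px, 19.35px, 23.61px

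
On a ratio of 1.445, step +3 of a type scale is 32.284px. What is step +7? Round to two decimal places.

140.75px

32.284 × 1.445⁴ = 32.284 × 4.35985 ≈ 140.753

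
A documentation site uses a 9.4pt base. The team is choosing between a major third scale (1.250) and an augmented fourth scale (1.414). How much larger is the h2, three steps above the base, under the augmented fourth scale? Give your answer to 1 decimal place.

Major third: 9.4 × 1.250³ = 18.359pt
Augmented fourth: 9.4 × 1.414³ = 26.575pt
Difference: 26.575 − 18.359 = 8.216pt

8.2pt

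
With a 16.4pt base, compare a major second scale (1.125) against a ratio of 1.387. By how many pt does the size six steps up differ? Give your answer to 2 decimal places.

Major second: 16.4 × 1.125⁶ = 33.2475pt
At 1.387: 16.4 × 1.387⁶ = 116.7623pt
Difference: 116.7623 − 33.2475 = 83.5148pt

83.51pt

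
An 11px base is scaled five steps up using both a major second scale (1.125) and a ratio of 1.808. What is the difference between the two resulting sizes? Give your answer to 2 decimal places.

Major second: 11.0 × 1.125⁵ = 19.8224px
At 1.808: 11.0 × 1.808⁵ = 212.5127px
Difference: 212.5127 − 19.8224 = 192.6903px

192.69px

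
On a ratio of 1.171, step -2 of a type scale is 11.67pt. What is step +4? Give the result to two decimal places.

11.67 × 1.171⁶ = 11.67 × 2.57835 ≈ 30.089

30.09pt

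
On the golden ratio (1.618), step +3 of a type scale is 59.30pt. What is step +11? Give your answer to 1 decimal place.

Moving from step +3 to step +11 is 8 steps up, so multiply by r⁸.
59.30 × 1.618⁸ = 59.30 × 46.97082 ≈ 2785.370

2785.4pt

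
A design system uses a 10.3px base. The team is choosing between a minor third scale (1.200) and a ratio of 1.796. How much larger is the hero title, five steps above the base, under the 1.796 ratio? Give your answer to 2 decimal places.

Minor third: 10.3 × 1.200⁵ = 25.6297px
At 1.796: 10.3 × 1.796⁵ = 192.4726px
Difference: 192.4726 − 25.6297 = 166.8429px

166.84px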